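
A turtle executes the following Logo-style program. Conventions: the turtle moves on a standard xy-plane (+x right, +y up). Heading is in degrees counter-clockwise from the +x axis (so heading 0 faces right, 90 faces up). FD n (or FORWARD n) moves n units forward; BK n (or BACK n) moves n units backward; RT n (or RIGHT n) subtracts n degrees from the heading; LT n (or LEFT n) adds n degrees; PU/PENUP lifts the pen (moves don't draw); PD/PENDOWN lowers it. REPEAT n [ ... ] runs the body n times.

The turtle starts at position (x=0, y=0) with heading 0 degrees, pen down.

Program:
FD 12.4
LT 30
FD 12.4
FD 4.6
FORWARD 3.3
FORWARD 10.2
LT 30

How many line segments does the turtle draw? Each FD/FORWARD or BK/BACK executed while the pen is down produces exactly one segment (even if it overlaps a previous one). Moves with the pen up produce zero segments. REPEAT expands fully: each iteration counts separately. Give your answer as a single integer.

Executing turtle program step by step:
Start: pos=(0,0), heading=0, pen down
FD 12.4: (0,0) -> (12.4,0) [heading=0, draw]
LT 30: heading 0 -> 30
FD 12.4: (12.4,0) -> (23.139,6.2) [heading=30, draw]
FD 4.6: (23.139,6.2) -> (27.122,8.5) [heading=30, draw]
FD 3.3: (27.122,8.5) -> (29.98,10.15) [heading=30, draw]
FD 10.2: (29.98,10.15) -> (38.814,15.25) [heading=30, draw]
LT 30: heading 30 -> 60
Final: pos=(38.814,15.25), heading=60, 5 segment(s) drawn
Segments drawn: 5

Answer: 5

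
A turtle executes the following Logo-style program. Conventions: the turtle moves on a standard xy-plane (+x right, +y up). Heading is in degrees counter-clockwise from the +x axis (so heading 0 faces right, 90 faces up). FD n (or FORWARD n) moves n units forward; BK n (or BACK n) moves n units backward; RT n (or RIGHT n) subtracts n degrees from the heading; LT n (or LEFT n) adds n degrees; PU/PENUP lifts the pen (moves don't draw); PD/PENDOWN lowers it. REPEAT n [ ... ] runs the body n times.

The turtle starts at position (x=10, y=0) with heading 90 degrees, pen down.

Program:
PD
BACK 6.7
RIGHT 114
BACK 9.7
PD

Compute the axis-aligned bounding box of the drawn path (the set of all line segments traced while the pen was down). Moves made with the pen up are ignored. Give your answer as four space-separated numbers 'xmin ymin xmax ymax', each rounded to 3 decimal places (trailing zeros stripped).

Executing turtle program step by step:
Start: pos=(10,0), heading=90, pen down
PD: pen down
BK 6.7: (10,0) -> (10,-6.7) [heading=90, draw]
RT 114: heading 90 -> 336
BK 9.7: (10,-6.7) -> (1.139,-2.755) [heading=336, draw]
PD: pen down
Final: pos=(1.139,-2.755), heading=336, 2 segment(s) drawn

Segment endpoints: x in {1.139, 10}, y in {-6.7, -2.755, 0}
xmin=1.139, ymin=-6.7, xmax=10, ymax=0

Answer: 1.139 -6.7 10 0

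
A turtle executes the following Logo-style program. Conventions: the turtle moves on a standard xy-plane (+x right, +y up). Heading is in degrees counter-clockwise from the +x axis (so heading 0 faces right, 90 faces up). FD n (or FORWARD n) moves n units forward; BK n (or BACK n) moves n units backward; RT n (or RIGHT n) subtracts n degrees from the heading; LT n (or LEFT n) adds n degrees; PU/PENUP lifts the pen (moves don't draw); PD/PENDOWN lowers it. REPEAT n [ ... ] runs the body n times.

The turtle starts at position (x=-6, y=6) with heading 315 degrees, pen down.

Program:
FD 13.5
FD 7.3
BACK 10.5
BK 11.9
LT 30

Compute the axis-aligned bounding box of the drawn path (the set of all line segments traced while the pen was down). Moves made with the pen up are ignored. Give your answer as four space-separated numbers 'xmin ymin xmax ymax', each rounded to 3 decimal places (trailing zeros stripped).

Answer: -7.131 -8.708 8.708 7.131

Derivation:
Executing turtle program step by step:
Start: pos=(-6,6), heading=315, pen down
FD 13.5: (-6,6) -> (3.546,-3.546) [heading=315, draw]
FD 7.3: (3.546,-3.546) -> (8.708,-8.708) [heading=315, draw]
BK 10.5: (8.708,-8.708) -> (1.283,-1.283) [heading=315, draw]
BK 11.9: (1.283,-1.283) -> (-7.131,7.131) [heading=315, draw]
LT 30: heading 315 -> 345
Final: pos=(-7.131,7.131), heading=345, 4 segment(s) drawn

Segment endpoints: x in {-7.131, -6, 1.283, 3.546, 8.708}, y in {-8.708, -3.546, -1.283, 6, 7.131}
xmin=-7.131, ymin=-8.708, xmax=8.708, ymax=7.131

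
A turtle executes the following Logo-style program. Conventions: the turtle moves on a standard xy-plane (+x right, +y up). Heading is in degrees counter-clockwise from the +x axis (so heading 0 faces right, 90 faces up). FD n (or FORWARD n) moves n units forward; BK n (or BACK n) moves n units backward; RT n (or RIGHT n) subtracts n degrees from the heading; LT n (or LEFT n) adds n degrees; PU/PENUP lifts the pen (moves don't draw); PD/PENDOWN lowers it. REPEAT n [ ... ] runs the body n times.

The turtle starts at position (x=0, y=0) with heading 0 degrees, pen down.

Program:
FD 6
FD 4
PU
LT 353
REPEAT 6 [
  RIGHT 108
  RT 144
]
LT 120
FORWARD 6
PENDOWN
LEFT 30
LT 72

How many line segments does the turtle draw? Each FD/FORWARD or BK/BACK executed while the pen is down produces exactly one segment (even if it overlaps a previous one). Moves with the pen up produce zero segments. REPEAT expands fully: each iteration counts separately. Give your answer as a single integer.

Executing turtle program step by step:
Start: pos=(0,0), heading=0, pen down
FD 6: (0,0) -> (6,0) [heading=0, draw]
FD 4: (6,0) -> (10,0) [heading=0, draw]
PU: pen up
LT 353: heading 0 -> 353
REPEAT 6 [
  -- iteration 1/6 --
  RT 108: heading 353 -> 245
  RT 144: heading 245 -> 101
  -- iteration 2/6 --
  RT 108: heading 101 -> 353
  RT 144: heading 353 -> 209
  -- iteration 3/6 --
  RT 108: heading 209 -> 101
  RT 144: heading 101 -> 317
  -- iteration 4/6 --
  RT 108: heading 317 -> 209
  RT 144: heading 209 -> 65
  -- iteration 5/6 --
  RT 108: heading 65 -> 317
  RT 144: heading 317 -> 173
  -- iteration 6/6 --
  RT 108: heading 173 -> 65
  RT 144: heading 65 -> 281
]
LT 120: heading 281 -> 41
FD 6: (10,0) -> (14.528,3.936) [heading=41, move]
PD: pen down
LT 30: heading 41 -> 71
LT 72: heading 71 -> 143
Final: pos=(14.528,3.936), heading=143, 2 segment(s) drawn
Segments drawn: 2

Answer: 2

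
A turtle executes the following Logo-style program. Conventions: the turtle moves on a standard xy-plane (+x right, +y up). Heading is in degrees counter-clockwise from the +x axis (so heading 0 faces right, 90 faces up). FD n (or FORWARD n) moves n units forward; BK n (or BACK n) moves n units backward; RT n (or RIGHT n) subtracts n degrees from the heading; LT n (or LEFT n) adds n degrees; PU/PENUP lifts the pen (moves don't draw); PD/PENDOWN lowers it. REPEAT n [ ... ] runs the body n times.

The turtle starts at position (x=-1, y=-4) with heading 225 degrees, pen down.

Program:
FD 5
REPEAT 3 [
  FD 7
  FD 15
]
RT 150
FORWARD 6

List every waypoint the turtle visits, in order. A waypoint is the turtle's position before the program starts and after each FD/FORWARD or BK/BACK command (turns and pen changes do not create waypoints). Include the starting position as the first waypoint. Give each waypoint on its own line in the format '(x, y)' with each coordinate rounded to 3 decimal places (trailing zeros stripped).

Executing turtle program step by step:
Start: pos=(-1,-4), heading=225, pen down
FD 5: (-1,-4) -> (-4.536,-7.536) [heading=225, draw]
REPEAT 3 [
  -- iteration 1/3 --
  FD 7: (-4.536,-7.536) -> (-9.485,-12.485) [heading=225, draw]
  FD 15: (-9.485,-12.485) -> (-20.092,-23.092) [heading=225, draw]
  -- iteration 2/3 --
  FD 7: (-20.092,-23.092) -> (-25.042,-28.042) [heading=225, draw]
  FD 15: (-25.042,-28.042) -> (-35.648,-38.648) [heading=225, draw]
  -- iteration 3/3 --
  FD 7: (-35.648,-38.648) -> (-40.598,-43.598) [heading=225, draw]
  FD 15: (-40.598,-43.598) -> (-51.205,-54.205) [heading=225, draw]
]
RT 150: heading 225 -> 75
FD 6: (-51.205,-54.205) -> (-49.652,-48.409) [heading=75, draw]
Final: pos=(-49.652,-48.409), heading=75, 8 segment(s) drawn
Waypoints (9 total):
(-1, -4)
(-4.536, -7.536)
(-9.485, -12.485)
(-20.092, -23.092)
(-25.042, -28.042)
(-35.648, -38.648)
(-40.598, -43.598)
(-51.205, -54.205)
(-49.652, -48.409)

Answer: (-1, -4)
(-4.536, -7.536)
(-9.485, -12.485)
(-20.092, -23.092)
(-25.042, -28.042)
(-35.648, -38.648)
(-40.598, -43.598)
(-51.205, -54.205)
(-49.652, -48.409)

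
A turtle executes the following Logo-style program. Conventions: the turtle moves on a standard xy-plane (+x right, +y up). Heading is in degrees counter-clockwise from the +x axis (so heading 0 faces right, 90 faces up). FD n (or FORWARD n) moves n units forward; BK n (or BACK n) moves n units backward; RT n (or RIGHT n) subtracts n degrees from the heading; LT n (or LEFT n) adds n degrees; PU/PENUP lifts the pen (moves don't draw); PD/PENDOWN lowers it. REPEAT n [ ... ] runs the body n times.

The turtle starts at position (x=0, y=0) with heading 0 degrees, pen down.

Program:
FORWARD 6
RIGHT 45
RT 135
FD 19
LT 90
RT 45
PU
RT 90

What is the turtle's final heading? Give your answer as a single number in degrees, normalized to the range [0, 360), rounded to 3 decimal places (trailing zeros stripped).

Executing turtle program step by step:
Start: pos=(0,0), heading=0, pen down
FD 6: (0,0) -> (6,0) [heading=0, draw]
RT 45: heading 0 -> 315
RT 135: heading 315 -> 180
FD 19: (6,0) -> (-13,0) [heading=180, draw]
LT 90: heading 180 -> 270
RT 45: heading 270 -> 225
PU: pen up
RT 90: heading 225 -> 135
Final: pos=(-13,0), heading=135, 2 segment(s) drawn

Answer: 135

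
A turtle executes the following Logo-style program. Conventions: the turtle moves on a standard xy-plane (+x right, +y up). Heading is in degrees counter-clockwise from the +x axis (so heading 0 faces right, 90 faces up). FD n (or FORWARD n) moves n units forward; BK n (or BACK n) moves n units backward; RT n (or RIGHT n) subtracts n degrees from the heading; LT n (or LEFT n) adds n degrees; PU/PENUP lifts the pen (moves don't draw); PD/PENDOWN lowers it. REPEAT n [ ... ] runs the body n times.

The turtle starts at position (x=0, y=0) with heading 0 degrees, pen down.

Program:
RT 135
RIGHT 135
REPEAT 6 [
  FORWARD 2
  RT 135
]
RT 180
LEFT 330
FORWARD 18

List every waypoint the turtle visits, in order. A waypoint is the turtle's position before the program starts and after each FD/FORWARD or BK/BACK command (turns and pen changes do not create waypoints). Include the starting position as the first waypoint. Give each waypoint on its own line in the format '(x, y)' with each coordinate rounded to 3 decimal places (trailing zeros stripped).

Executing turtle program step by step:
Start: pos=(0,0), heading=0, pen down
RT 135: heading 0 -> 225
RT 135: heading 225 -> 90
REPEAT 6 [
  -- iteration 1/6 --
  FD 2: (0,0) -> (0,2) [heading=90, draw]
  RT 135: heading 90 -> 315
  -- iteration 2/6 --
  FD 2: (0,2) -> (1.414,0.586) [heading=315, draw]
  RT 135: heading 315 -> 180
  -- iteration 3/6 --
  FD 2: (1.414,0.586) -> (-0.586,0.586) [heading=180, draw]
  RT 135: heading 180 -> 45
  -- iteration 4/6 --
  FD 2: (-0.586,0.586) -> (0.828,2) [heading=45, draw]
  RT 135: heading 45 -> 270
  -- iteration 5/6 --
  FD 2: (0.828,2) -> (0.828,0) [heading=270, draw]
  RT 135: heading 270 -> 135
  -- iteration 6/6 --
  FD 2: (0.828,0) -> (-0.586,1.414) [heading=135, draw]
  RT 135: heading 135 -> 0
]
RT 180: heading 0 -> 180
LT 330: heading 180 -> 150
FD 18: (-0.586,1.414) -> (-16.174,10.414) [heading=150, draw]
Final: pos=(-16.174,10.414), heading=150, 7 segment(s) drawn
Waypoints (8 total):
(0, 0)
(0, 2)
(1.414, 0.586)
(-0.586, 0.586)
(0.828, 2)
(0.828, 0)
(-0.586, 1.414)
(-16.174, 10.414)

Answer: (0, 0)
(0, 2)
(1.414, 0.586)
(-0.586, 0.586)
(0.828, 2)
(0.828, 0)
(-0.586, 1.414)
(-16.174, 10.414)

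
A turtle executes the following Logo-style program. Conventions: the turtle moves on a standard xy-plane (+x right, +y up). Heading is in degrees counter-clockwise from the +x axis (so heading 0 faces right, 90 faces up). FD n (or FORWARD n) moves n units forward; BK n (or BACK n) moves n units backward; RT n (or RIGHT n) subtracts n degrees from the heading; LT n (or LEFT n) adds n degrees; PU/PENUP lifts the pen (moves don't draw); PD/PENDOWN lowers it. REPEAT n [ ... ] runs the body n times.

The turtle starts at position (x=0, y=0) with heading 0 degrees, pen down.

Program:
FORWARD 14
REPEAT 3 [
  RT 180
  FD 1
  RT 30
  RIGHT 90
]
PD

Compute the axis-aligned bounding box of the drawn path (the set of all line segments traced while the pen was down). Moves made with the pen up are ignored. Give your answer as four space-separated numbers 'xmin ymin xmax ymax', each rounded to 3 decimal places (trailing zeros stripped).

Executing turtle program step by step:
Start: pos=(0,0), heading=0, pen down
FD 14: (0,0) -> (14,0) [heading=0, draw]
REPEAT 3 [
  -- iteration 1/3 --
  RT 180: heading 0 -> 180
  FD 1: (14,0) -> (13,0) [heading=180, draw]
  RT 30: heading 180 -> 150
  RT 90: heading 150 -> 60
  -- iteration 2/3 --
  RT 180: heading 60 -> 240
  FD 1: (13,0) -> (12.5,-0.866) [heading=240, draw]
  RT 30: heading 240 -> 210
  RT 90: heading 210 -> 120
  -- iteration 3/3 --
  RT 180: heading 120 -> 300
  FD 1: (12.5,-0.866) -> (13,-1.732) [heading=300, draw]
  RT 30: heading 300 -> 270
  RT 90: heading 270 -> 180
]
PD: pen down
Final: pos=(13,-1.732), heading=180, 4 segment(s) drawn

Segment endpoints: x in {0, 12.5, 13, 14}, y in {-1.732, -0.866, 0, 0}
xmin=0, ymin=-1.732, xmax=14, ymax=0

Answer: 0 -1.732 14 0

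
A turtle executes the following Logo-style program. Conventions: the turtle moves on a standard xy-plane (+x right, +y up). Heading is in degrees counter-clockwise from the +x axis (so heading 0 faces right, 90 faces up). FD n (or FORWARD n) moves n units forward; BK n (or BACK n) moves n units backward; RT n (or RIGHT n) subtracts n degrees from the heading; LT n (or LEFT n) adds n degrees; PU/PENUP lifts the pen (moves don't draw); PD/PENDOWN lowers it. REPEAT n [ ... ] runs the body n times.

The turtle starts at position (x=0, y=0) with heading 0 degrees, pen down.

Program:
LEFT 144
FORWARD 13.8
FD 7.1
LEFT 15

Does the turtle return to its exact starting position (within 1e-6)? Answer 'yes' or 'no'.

Answer: no

Derivation:
Executing turtle program step by step:
Start: pos=(0,0), heading=0, pen down
LT 144: heading 0 -> 144
FD 13.8: (0,0) -> (-11.164,8.111) [heading=144, draw]
FD 7.1: (-11.164,8.111) -> (-16.908,12.285) [heading=144, draw]
LT 15: heading 144 -> 159
Final: pos=(-16.908,12.285), heading=159, 2 segment(s) drawn

Start position: (0, 0)
Final position: (-16.908, 12.285)
Distance = 20.9; >= 1e-6 -> NOT closed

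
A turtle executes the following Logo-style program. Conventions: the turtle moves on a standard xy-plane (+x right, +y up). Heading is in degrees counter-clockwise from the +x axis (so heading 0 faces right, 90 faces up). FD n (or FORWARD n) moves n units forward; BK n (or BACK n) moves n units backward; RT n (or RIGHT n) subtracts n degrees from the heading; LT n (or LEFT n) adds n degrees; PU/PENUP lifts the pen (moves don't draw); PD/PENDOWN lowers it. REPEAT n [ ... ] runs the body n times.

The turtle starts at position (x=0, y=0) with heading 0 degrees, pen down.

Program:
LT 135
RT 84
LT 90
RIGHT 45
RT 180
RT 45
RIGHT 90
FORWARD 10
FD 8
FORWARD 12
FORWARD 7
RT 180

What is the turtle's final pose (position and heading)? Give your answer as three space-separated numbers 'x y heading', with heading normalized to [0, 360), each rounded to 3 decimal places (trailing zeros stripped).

Answer: -28.754 23.285 321

Derivation:
Executing turtle program step by step:
Start: pos=(0,0), heading=0, pen down
LT 135: heading 0 -> 135
RT 84: heading 135 -> 51
LT 90: heading 51 -> 141
RT 45: heading 141 -> 96
RT 180: heading 96 -> 276
RT 45: heading 276 -> 231
RT 90: heading 231 -> 141
FD 10: (0,0) -> (-7.771,6.293) [heading=141, draw]
FD 8: (-7.771,6.293) -> (-13.989,11.328) [heading=141, draw]
FD 12: (-13.989,11.328) -> (-23.314,18.88) [heading=141, draw]
FD 7: (-23.314,18.88) -> (-28.754,23.285) [heading=141, draw]
RT 180: heading 141 -> 321
Final: pos=(-28.754,23.285), heading=321, 4 segment(s) drawn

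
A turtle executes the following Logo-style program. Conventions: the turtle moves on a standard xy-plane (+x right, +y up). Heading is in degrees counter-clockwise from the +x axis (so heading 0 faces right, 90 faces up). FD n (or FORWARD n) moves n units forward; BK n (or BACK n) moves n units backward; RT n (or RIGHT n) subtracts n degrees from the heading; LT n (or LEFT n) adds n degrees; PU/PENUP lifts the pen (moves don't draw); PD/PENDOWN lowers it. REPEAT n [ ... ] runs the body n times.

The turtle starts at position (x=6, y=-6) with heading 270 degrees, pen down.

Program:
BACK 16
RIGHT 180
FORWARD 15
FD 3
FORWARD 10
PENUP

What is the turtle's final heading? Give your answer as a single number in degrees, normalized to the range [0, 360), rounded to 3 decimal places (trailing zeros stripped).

Answer: 90

Derivation:
Executing turtle program step by step:
Start: pos=(6,-6), heading=270, pen down
BK 16: (6,-6) -> (6,10) [heading=270, draw]
RT 180: heading 270 -> 90
FD 15: (6,10) -> (6,25) [heading=90, draw]
FD 3: (6,25) -> (6,28) [heading=90, draw]
FD 10: (6,28) -> (6,38) [heading=90, draw]
PU: pen up
Final: pos=(6,38), heading=90, 4 segment(s) drawn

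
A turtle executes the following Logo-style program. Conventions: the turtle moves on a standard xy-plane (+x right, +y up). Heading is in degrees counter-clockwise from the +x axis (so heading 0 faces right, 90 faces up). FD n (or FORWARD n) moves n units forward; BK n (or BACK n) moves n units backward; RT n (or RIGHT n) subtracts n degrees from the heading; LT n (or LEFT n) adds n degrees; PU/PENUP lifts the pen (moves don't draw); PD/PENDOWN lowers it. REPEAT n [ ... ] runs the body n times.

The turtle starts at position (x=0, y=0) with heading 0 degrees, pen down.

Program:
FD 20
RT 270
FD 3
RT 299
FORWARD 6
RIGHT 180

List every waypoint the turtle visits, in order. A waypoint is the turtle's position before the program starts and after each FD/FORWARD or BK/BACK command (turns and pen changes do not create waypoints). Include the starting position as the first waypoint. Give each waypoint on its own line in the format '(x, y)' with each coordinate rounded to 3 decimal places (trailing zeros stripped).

Executing turtle program step by step:
Start: pos=(0,0), heading=0, pen down
FD 20: (0,0) -> (20,0) [heading=0, draw]
RT 270: heading 0 -> 90
FD 3: (20,0) -> (20,3) [heading=90, draw]
RT 299: heading 90 -> 151
FD 6: (20,3) -> (14.752,5.909) [heading=151, draw]
RT 180: heading 151 -> 331
Final: pos=(14.752,5.909), heading=331, 3 segment(s) drawn
Waypoints (4 total):
(0, 0)
(20, 0)
(20, 3)
(14.752, 5.909)

Answer: (0, 0)
(20, 0)
(20, 3)
(14.752, 5.909)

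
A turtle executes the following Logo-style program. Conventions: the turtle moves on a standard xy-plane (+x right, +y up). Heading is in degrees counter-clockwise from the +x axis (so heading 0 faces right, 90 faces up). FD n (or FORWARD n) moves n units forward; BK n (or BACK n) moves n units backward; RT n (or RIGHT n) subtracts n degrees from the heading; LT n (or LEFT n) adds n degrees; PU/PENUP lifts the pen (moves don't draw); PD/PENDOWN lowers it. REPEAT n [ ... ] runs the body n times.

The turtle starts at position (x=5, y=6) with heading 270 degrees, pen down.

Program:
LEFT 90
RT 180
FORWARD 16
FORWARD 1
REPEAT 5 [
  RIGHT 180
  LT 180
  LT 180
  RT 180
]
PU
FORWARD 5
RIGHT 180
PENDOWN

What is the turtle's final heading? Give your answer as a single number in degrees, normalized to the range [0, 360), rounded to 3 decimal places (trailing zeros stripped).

Answer: 0

Derivation:
Executing turtle program step by step:
Start: pos=(5,6), heading=270, pen down
LT 90: heading 270 -> 0
RT 180: heading 0 -> 180
FD 16: (5,6) -> (-11,6) [heading=180, draw]
FD 1: (-11,6) -> (-12,6) [heading=180, draw]
REPEAT 5 [
  -- iteration 1/5 --
  RT 180: heading 180 -> 0
  LT 180: heading 0 -> 180
  LT 180: heading 180 -> 0
  RT 180: heading 0 -> 180
  -- iteration 2/5 --
  RT 180: heading 180 -> 0
  LT 180: heading 0 -> 180
  LT 180: heading 180 -> 0
  RT 180: heading 0 -> 180
  -- iteration 3/5 --
  RT 180: heading 180 -> 0
  LT 180: heading 0 -> 180
  LT 180: heading 180 -> 0
  RT 180: heading 0 -> 180
  -- iteration 4/5 --
  RT 180: heading 180 -> 0
  LT 180: heading 0 -> 180
  LT 180: heading 180 -> 0
  RT 180: heading 0 -> 180
  -- iteration 5/5 --
  RT 180: heading 180 -> 0
  LT 180: heading 0 -> 180
  LT 180: heading 180 -> 0
  RT 180: heading 0 -> 180
]
PU: pen up
FD 5: (-12,6) -> (-17,6) [heading=180, move]
RT 180: heading 180 -> 0
PD: pen down
Final: pos=(-17,6), heading=0, 2 segment(s) drawn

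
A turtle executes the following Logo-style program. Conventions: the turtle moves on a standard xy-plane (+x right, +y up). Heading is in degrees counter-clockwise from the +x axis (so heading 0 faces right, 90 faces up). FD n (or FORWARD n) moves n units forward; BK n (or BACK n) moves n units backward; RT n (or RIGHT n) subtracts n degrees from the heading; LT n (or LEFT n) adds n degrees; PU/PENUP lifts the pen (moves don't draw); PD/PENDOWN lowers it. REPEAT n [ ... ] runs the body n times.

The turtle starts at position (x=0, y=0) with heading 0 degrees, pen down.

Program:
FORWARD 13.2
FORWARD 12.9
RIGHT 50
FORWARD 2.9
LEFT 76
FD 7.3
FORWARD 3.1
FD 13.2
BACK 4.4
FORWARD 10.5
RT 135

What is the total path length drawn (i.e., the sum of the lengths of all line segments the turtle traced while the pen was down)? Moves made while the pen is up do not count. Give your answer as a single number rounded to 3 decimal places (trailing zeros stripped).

Answer: 67.5

Derivation:
Executing turtle program step by step:
Start: pos=(0,0), heading=0, pen down
FD 13.2: (0,0) -> (13.2,0) [heading=0, draw]
FD 12.9: (13.2,0) -> (26.1,0) [heading=0, draw]
RT 50: heading 0 -> 310
FD 2.9: (26.1,0) -> (27.964,-2.222) [heading=310, draw]
LT 76: heading 310 -> 26
FD 7.3: (27.964,-2.222) -> (34.525,0.979) [heading=26, draw]
FD 3.1: (34.525,0.979) -> (37.312,2.338) [heading=26, draw]
FD 13.2: (37.312,2.338) -> (49.176,8.124) [heading=26, draw]
BK 4.4: (49.176,8.124) -> (45.221,6.195) [heading=26, draw]
FD 10.5: (45.221,6.195) -> (54.658,10.798) [heading=26, draw]
RT 135: heading 26 -> 251
Final: pos=(54.658,10.798), heading=251, 8 segment(s) drawn

Segment lengths:
  seg 1: (0,0) -> (13.2,0), length = 13.2
  seg 2: (13.2,0) -> (26.1,0), length = 12.9
  seg 3: (26.1,0) -> (27.964,-2.222), length = 2.9
  seg 4: (27.964,-2.222) -> (34.525,0.979), length = 7.3
  seg 5: (34.525,0.979) -> (37.312,2.338), length = 3.1
  seg 6: (37.312,2.338) -> (49.176,8.124), length = 13.2
  seg 7: (49.176,8.124) -> (45.221,6.195), length = 4.4
  seg 8: (45.221,6.195) -> (54.658,10.798), length = 10.5
Total = 67.5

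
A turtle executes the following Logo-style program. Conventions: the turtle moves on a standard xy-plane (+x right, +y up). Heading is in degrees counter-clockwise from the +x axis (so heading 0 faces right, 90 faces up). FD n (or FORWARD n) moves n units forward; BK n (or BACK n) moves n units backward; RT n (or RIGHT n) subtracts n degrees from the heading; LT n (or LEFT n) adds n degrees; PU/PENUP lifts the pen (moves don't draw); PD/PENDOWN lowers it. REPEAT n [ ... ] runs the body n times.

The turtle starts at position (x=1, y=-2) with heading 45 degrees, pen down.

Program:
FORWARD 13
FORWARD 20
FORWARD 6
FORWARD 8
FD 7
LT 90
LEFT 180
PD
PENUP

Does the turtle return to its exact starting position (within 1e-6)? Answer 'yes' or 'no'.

Executing turtle program step by step:
Start: pos=(1,-2), heading=45, pen down
FD 13: (1,-2) -> (10.192,7.192) [heading=45, draw]
FD 20: (10.192,7.192) -> (24.335,21.335) [heading=45, draw]
FD 6: (24.335,21.335) -> (28.577,25.577) [heading=45, draw]
FD 8: (28.577,25.577) -> (34.234,31.234) [heading=45, draw]
FD 7: (34.234,31.234) -> (39.184,36.184) [heading=45, draw]
LT 90: heading 45 -> 135
LT 180: heading 135 -> 315
PD: pen down
PU: pen up
Final: pos=(39.184,36.184), heading=315, 5 segment(s) drawn

Start position: (1, -2)
Final position: (39.184, 36.184)
Distance = 54; >= 1e-6 -> NOT closed

Answer: no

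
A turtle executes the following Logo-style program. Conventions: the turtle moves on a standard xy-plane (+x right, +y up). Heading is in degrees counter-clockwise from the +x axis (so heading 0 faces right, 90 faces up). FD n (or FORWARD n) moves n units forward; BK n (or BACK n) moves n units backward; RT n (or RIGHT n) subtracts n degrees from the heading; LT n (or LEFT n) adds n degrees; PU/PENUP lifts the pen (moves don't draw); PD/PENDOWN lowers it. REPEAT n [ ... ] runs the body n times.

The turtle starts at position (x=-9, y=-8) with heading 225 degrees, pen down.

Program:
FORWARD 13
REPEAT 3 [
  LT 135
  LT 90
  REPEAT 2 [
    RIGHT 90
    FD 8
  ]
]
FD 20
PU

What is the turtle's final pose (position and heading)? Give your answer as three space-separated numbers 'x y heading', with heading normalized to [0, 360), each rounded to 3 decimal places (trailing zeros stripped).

Executing turtle program step by step:
Start: pos=(-9,-8), heading=225, pen down
FD 13: (-9,-8) -> (-18.192,-17.192) [heading=225, draw]
REPEAT 3 [
  -- iteration 1/3 --
  LT 135: heading 225 -> 0
  LT 90: heading 0 -> 90
  REPEAT 2 [
    -- iteration 1/2 --
    RT 90: heading 90 -> 0
    FD 8: (-18.192,-17.192) -> (-10.192,-17.192) [heading=0, draw]
    -- iteration 2/2 --
    RT 90: heading 0 -> 270
    FD 8: (-10.192,-17.192) -> (-10.192,-25.192) [heading=270, draw]
  ]
  -- iteration 2/3 --
  LT 135: heading 270 -> 45
  LT 90: heading 45 -> 135
  REPEAT 2 [
    -- iteration 1/2 --
    RT 90: heading 135 -> 45
    FD 8: (-10.192,-25.192) -> (-4.536,-19.536) [heading=45, draw]
    -- iteration 2/2 --
    RT 90: heading 45 -> 315
    FD 8: (-4.536,-19.536) -> (1.121,-25.192) [heading=315, draw]
  ]
  -- iteration 3/3 --
  LT 135: heading 315 -> 90
  LT 90: heading 90 -> 180
  REPEAT 2 [
    -- iteration 1/2 --
    RT 90: heading 180 -> 90
    FD 8: (1.121,-25.192) -> (1.121,-17.192) [heading=90, draw]
    -- iteration 2/2 --
    RT 90: heading 90 -> 0
    FD 8: (1.121,-17.192) -> (9.121,-17.192) [heading=0, draw]
  ]
]
FD 20: (9.121,-17.192) -> (29.121,-17.192) [heading=0, draw]
PU: pen up
Final: pos=(29.121,-17.192), heading=0, 8 segment(s) drawn

Answer: 29.121 -17.192 0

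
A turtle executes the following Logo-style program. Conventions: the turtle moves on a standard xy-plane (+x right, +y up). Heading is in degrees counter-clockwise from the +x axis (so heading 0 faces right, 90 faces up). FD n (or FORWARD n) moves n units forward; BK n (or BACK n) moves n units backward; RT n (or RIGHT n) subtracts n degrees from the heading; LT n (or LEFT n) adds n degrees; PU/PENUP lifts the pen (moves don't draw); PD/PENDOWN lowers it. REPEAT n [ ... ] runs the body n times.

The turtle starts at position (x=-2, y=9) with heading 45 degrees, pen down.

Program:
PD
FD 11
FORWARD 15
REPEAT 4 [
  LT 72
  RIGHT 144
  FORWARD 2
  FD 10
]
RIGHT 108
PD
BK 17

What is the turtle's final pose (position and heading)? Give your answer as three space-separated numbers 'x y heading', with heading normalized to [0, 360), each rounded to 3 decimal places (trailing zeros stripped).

Answer: -8.891 16.24 9

Derivation:
Executing turtle program step by step:
Start: pos=(-2,9), heading=45, pen down
PD: pen down
FD 11: (-2,9) -> (5.778,16.778) [heading=45, draw]
FD 15: (5.778,16.778) -> (16.385,27.385) [heading=45, draw]
REPEAT 4 [
  -- iteration 1/4 --
  LT 72: heading 45 -> 117
  RT 144: heading 117 -> 333
  FD 2: (16.385,27.385) -> (18.167,26.477) [heading=333, draw]
  FD 10: (18.167,26.477) -> (27.077,21.937) [heading=333, draw]
  -- iteration 2/4 --
  LT 72: heading 333 -> 45
  RT 144: heading 45 -> 261
  FD 2: (27.077,21.937) -> (26.764,19.962) [heading=261, draw]
  FD 10: (26.764,19.962) -> (25.2,10.085) [heading=261, draw]
  -- iteration 3/4 --
  LT 72: heading 261 -> 333
  RT 144: heading 333 -> 189
  FD 2: (25.2,10.085) -> (23.224,9.772) [heading=189, draw]
  FD 10: (23.224,9.772) -> (13.347,8.207) [heading=189, draw]
  -- iteration 4/4 --
  LT 72: heading 189 -> 261
  RT 144: heading 261 -> 117
  FD 2: (13.347,8.207) -> (12.439,9.989) [heading=117, draw]
  FD 10: (12.439,9.989) -> (7.899,18.899) [heading=117, draw]
]
RT 108: heading 117 -> 9
PD: pen down
BK 17: (7.899,18.899) -> (-8.891,16.24) [heading=9, draw]
Final: pos=(-8.891,16.24), heading=9, 11 segment(s) drawn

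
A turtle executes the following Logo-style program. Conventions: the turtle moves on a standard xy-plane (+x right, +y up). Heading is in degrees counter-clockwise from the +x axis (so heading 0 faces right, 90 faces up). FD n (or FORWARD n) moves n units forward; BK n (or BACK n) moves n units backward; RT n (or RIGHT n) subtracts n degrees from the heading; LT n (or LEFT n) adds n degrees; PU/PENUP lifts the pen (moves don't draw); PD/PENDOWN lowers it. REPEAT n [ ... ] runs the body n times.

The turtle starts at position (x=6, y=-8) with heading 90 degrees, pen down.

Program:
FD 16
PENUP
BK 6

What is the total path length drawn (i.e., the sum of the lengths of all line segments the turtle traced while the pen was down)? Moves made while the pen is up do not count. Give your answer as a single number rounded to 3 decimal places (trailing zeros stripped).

Answer: 16

Derivation:
Executing turtle program step by step:
Start: pos=(6,-8), heading=90, pen down
FD 16: (6,-8) -> (6,8) [heading=90, draw]
PU: pen up
BK 6: (6,8) -> (6,2) [heading=90, move]
Final: pos=(6,2), heading=90, 1 segment(s) drawn

Segment lengths:
  seg 1: (6,-8) -> (6,8), length = 16
Total = 16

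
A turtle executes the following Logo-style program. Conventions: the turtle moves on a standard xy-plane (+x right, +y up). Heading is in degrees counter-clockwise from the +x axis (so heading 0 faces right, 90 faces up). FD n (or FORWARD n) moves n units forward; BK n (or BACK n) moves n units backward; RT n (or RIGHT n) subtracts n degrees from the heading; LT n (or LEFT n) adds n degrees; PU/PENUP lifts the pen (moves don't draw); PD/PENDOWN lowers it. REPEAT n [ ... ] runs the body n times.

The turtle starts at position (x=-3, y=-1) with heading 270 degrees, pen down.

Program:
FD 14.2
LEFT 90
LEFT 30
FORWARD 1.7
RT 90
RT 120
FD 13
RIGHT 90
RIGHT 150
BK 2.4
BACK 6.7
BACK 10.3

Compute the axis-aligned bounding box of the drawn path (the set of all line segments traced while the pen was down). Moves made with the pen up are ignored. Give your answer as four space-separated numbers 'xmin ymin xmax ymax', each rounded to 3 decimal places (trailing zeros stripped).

Answer: -24.228 -15.2 -1.528 2.451

Derivation:
Executing turtle program step by step:
Start: pos=(-3,-1), heading=270, pen down
FD 14.2: (-3,-1) -> (-3,-15.2) [heading=270, draw]
LT 90: heading 270 -> 0
LT 30: heading 0 -> 30
FD 1.7: (-3,-15.2) -> (-1.528,-14.35) [heading=30, draw]
RT 90: heading 30 -> 300
RT 120: heading 300 -> 180
FD 13: (-1.528,-14.35) -> (-14.528,-14.35) [heading=180, draw]
RT 90: heading 180 -> 90
RT 150: heading 90 -> 300
BK 2.4: (-14.528,-14.35) -> (-15.728,-12.272) [heading=300, draw]
BK 6.7: (-15.728,-12.272) -> (-19.078,-6.469) [heading=300, draw]
BK 10.3: (-19.078,-6.469) -> (-24.228,2.451) [heading=300, draw]
Final: pos=(-24.228,2.451), heading=300, 6 segment(s) drawn

Segment endpoints: x in {-24.228, -19.078, -15.728, -14.528, -3, -3, -1.528}, y in {-15.2, -14.35, -14.35, -12.272, -6.469, -1, 2.451}
xmin=-24.228, ymin=-15.2, xmax=-1.528, ymax=2.451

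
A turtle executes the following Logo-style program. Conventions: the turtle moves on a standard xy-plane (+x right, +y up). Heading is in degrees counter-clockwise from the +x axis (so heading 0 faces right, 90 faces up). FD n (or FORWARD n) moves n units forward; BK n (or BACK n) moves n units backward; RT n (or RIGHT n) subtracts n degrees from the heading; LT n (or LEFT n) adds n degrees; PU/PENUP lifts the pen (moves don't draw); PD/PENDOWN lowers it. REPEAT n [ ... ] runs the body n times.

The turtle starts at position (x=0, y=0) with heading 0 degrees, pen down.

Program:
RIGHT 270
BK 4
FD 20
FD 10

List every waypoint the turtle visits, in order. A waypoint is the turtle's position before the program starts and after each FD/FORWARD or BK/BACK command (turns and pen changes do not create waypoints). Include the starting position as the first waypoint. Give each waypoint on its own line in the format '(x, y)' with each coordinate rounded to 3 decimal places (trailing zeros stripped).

Executing turtle program step by step:
Start: pos=(0,0), heading=0, pen down
RT 270: heading 0 -> 90
BK 4: (0,0) -> (0,-4) [heading=90, draw]
FD 20: (0,-4) -> (0,16) [heading=90, draw]
FD 10: (0,16) -> (0,26) [heading=90, draw]
Final: pos=(0,26), heading=90, 3 segment(s) drawn
Waypoints (4 total):
(0, 0)
(0, -4)
(0, 16)
(0, 26)

Answer: (0, 0)
(0, -4)
(0, 16)
(0, 26)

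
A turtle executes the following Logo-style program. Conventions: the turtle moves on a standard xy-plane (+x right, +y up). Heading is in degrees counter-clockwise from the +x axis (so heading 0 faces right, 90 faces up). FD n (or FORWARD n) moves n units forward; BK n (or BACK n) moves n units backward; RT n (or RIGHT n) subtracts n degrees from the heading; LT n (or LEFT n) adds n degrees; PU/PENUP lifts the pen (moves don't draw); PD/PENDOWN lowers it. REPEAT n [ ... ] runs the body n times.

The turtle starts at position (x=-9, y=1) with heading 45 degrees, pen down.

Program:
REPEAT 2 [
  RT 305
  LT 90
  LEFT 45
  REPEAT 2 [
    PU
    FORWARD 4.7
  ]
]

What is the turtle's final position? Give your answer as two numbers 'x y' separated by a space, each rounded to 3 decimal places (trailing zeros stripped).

Answer: -10.419 1.819

Derivation:
Executing turtle program step by step:
Start: pos=(-9,1), heading=45, pen down
REPEAT 2 [
  -- iteration 1/2 --
  RT 305: heading 45 -> 100
  LT 90: heading 100 -> 190
  LT 45: heading 190 -> 235
  REPEAT 2 [
    -- iteration 1/2 --
    PU: pen up
    FD 4.7: (-9,1) -> (-11.696,-2.85) [heading=235, move]
    -- iteration 2/2 --
    PU: pen up
    FD 4.7: (-11.696,-2.85) -> (-14.392,-6.7) [heading=235, move]
  ]
  -- iteration 2/2 --
  RT 305: heading 235 -> 290
  LT 90: heading 290 -> 20
  LT 45: heading 20 -> 65
  REPEAT 2 [
    -- iteration 1/2 --
    PU: pen up
    FD 4.7: (-14.392,-6.7) -> (-12.405,-2.44) [heading=65, move]
    -- iteration 2/2 --
    PU: pen up
    FD 4.7: (-12.405,-2.44) -> (-10.419,1.819) [heading=65, move]
  ]
]
Final: pos=(-10.419,1.819), heading=65, 0 segment(s) drawn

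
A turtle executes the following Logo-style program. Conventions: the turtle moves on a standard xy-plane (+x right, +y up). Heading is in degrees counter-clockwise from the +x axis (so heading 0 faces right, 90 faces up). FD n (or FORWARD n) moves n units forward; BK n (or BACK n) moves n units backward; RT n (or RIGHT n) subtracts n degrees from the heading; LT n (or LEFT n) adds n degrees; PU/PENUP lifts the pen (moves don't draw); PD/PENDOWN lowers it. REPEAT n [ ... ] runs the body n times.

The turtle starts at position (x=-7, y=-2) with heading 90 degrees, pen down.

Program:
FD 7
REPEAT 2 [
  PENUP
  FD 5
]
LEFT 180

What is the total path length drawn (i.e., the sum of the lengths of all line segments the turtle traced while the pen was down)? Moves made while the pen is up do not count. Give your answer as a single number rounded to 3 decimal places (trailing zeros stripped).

Executing turtle program step by step:
Start: pos=(-7,-2), heading=90, pen down
FD 7: (-7,-2) -> (-7,5) [heading=90, draw]
REPEAT 2 [
  -- iteration 1/2 --
  PU: pen up
  FD 5: (-7,5) -> (-7,10) [heading=90, move]
  -- iteration 2/2 --
  PU: pen up
  FD 5: (-7,10) -> (-7,15) [heading=90, move]
]
LT 180: heading 90 -> 270
Final: pos=(-7,15), heading=270, 1 segment(s) drawn

Segment lengths:
  seg 1: (-7,-2) -> (-7,5), length = 7
Total = 7

Answer: 7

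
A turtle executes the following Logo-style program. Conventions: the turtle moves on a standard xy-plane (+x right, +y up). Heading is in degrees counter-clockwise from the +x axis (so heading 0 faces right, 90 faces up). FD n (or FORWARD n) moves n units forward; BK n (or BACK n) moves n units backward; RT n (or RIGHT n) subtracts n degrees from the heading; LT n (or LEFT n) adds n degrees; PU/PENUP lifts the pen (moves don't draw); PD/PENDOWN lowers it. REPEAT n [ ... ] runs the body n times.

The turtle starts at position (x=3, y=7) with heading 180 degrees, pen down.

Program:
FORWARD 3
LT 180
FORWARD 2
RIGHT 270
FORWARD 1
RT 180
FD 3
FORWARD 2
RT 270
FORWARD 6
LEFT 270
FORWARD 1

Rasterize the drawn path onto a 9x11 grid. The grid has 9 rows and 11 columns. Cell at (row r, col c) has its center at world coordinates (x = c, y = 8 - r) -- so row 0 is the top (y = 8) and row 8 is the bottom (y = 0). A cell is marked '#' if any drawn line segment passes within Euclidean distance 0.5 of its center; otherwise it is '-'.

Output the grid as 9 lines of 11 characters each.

Segment 0: (3,7) -> (0,7)
Segment 1: (0,7) -> (2,7)
Segment 2: (2,7) -> (2,8)
Segment 3: (2,8) -> (2,5)
Segment 4: (2,5) -> (2,3)
Segment 5: (2,3) -> (8,3)
Segment 6: (8,3) -> (8,2)

Answer: --#--------
####-------
--#--------
--#--------
--#--------
--#######--
--------#--
-----------
-----------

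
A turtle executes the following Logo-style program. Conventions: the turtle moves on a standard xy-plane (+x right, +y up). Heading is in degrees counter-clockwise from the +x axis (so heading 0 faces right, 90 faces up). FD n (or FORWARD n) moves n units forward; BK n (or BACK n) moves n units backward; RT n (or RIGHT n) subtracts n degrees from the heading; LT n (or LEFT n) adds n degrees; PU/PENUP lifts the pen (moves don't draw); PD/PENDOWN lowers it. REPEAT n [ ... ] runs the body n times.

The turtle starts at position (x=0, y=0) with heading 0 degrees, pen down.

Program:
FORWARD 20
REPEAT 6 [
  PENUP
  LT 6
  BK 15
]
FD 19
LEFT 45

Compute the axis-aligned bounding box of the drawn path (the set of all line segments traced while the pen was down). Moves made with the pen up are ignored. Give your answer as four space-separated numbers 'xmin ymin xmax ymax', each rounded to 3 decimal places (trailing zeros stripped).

Executing turtle program step by step:
Start: pos=(0,0), heading=0, pen down
FD 20: (0,0) -> (20,0) [heading=0, draw]
REPEAT 6 [
  -- iteration 1/6 --
  PU: pen up
  LT 6: heading 0 -> 6
  BK 15: (20,0) -> (5.082,-1.568) [heading=6, move]
  -- iteration 2/6 --
  PU: pen up
  LT 6: heading 6 -> 12
  BK 15: (5.082,-1.568) -> (-9.59,-4.687) [heading=12, move]
  -- iteration 3/6 --
  PU: pen up
  LT 6: heading 12 -> 18
  BK 15: (-9.59,-4.687) -> (-23.856,-9.322) [heading=18, move]
  -- iteration 4/6 --
  PU: pen up
  LT 6: heading 18 -> 24
  BK 15: (-23.856,-9.322) -> (-37.559,-15.423) [heading=24, move]
  -- iteration 5/6 --
  PU: pen up
  LT 6: heading 24 -> 30
  BK 15: (-37.559,-15.423) -> (-50.549,-22.923) [heading=30, move]
  -- iteration 6/6 --
  PU: pen up
  LT 6: heading 30 -> 36
  BK 15: (-50.549,-22.923) -> (-62.685,-31.74) [heading=36, move]
]
FD 19: (-62.685,-31.74) -> (-47.313,-20.572) [heading=36, move]
LT 45: heading 36 -> 81
Final: pos=(-47.313,-20.572), heading=81, 1 segment(s) drawn

Segment endpoints: x in {0, 20}, y in {0}
xmin=0, ymin=0, xmax=20, ymax=0

Answer: 0 0 20 0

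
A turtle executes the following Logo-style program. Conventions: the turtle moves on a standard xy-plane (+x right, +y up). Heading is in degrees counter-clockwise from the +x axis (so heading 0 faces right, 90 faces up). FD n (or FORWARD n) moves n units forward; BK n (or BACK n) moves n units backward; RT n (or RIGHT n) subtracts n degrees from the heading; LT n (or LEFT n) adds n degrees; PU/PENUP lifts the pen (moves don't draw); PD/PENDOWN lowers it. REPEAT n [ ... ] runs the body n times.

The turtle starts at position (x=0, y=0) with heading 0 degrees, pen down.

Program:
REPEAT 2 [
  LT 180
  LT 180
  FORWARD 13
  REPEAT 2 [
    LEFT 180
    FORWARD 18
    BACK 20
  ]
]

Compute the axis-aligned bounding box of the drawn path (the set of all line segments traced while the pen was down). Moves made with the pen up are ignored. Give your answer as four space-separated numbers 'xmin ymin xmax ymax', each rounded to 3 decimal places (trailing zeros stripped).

Executing turtle program step by step:
Start: pos=(0,0), heading=0, pen down
REPEAT 2 [
  -- iteration 1/2 --
  LT 180: heading 0 -> 180
  LT 180: heading 180 -> 0
  FD 13: (0,0) -> (13,0) [heading=0, draw]
  REPEAT 2 [
    -- iteration 1/2 --
    LT 180: heading 0 -> 180
    FD 18: (13,0) -> (-5,0) [heading=180, draw]
    BK 20: (-5,0) -> (15,0) [heading=180, draw]
    -- iteration 2/2 --
    LT 180: heading 180 -> 0
    FD 18: (15,0) -> (33,0) [heading=0, draw]
    BK 20: (33,0) -> (13,0) [heading=0, draw]
  ]
  -- iteration 2/2 --
  LT 180: heading 0 -> 180
  LT 180: heading 180 -> 0
  FD 13: (13,0) -> (26,0) [heading=0, draw]
  REPEAT 2 [
    -- iteration 1/2 --
    LT 180: heading 0 -> 180
    FD 18: (26,0) -> (8,0) [heading=180, draw]
    BK 20: (8,0) -> (28,0) [heading=180, draw]
    -- iteration 2/2 --
    LT 180: heading 180 -> 0
    FD 18: (28,0) -> (46,0) [heading=0, draw]
    BK 20: (46,0) -> (26,0) [heading=0, draw]
  ]
]
Final: pos=(26,0), heading=0, 10 segment(s) drawn

Segment endpoints: x in {-5, 0, 8, 13, 15, 26, 28, 33, 46}, y in {0, 0, 0, 0, 0, 0, 0, 0, 0, 0, 0}
xmin=-5, ymin=0, xmax=46, ymax=0

Answer: -5 0 46 0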